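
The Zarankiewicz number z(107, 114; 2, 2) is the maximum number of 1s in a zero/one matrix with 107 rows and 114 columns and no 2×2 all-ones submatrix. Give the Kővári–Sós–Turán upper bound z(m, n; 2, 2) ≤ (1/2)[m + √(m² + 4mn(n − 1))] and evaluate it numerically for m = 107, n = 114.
z(107, 114; 2, 2) ≤ (1/2)[107 + √(107² + 4·107·114·113)] = (1/2)[107 + √5524945] = 1228.7601

Kővári–Sós–Turán: let r_1, ..., r_107 be the row sums and z = Σ r_i the total number of 1s. Each pair of columns can share at most one row with both entries 1 (else a 2×2 all-ones block appears), so Σ_i C(r_i, 2) ≤ C(114, 2) = 6441. By convexity Σ_i C(r_i, 2) ≥ 107·C(z/107, 2) = z(z − 107)/(2·107), giving z² − 107z − 107·114·113 ≤ 0 and hence z ≤ (1/2)[107 + √(11449 + 4·1378374)] = (1/2)[107 + √5524945] ≈ (1/2)(107 + 2350.5202) = 1228.7601.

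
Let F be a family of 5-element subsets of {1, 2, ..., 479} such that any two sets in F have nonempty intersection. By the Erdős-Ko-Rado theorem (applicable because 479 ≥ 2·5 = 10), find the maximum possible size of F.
max |F| = C(478, 4) = 2148006525

Erdős-Ko-Rado (1961): when n ≥ 2k, max |F| = C(n−1, k−1). The bound is attained by the star {A : i ∈ A} for any fixed i ∈ [n]. Here C(479−1, 5−1) = C(478, 4) = 2148006525.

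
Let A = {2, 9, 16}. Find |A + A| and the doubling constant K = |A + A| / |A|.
K = |A + A| / |A| = 5/3

Enumerate A + A = {a + b : a, b ∈ A}. With |A| = 3, there are |A|^2 = 9 ordered sum pairs; collecting distinct values, A + A = {4, 11, 18, 25, 32}, so |A + A| = 5. Thus K = 5/3. Here |A + A| = 2|A| − 1 = 5, the minimum possible — so K = 5/3 is minimal, which holds iff A is an arithmetic progression.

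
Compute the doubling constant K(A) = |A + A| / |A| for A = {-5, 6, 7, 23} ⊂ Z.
K = |A + A| / |A| = 10/4 = 5/2

Enumerate A + A = {a + b : a, b ∈ A}. With |A| = 4, there are |A|^2 = 16 ordered sum pairs; collecting distinct values, A + A = {-10, 1, 2, 12, 13, 14, 18, 29, 30, 46}, so |A + A| = 10. Thus K = 10/4 = 5/2. For comparison, the minimum possible |A + A| over all 4-element sets is 2·4 − 1 = 7 (so min K = 7/4), attained only by arithmetic progressions.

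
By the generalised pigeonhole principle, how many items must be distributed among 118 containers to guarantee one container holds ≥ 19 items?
n = (19 − 1)·118 + 1 = 2125

By the generalised pigeonhole principle, to guarantee some box contains ≥ r objects we need more than (r − 1) · k objects total. Threshold: n = (r − 1) · k + 1. With r = 19 and k = 118: n = 18 · 118 + 1 = 2124 + 1 = 2125. For n = 2124 = 18 · 118, we can put exactly 18 objects in every box, avoiding 19 in any single one — so 2125 is tight.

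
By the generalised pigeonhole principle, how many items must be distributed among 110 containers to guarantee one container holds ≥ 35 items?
n = (35 − 1)·110 + 1 = 3741

By the generalised pigeonhole principle, to guarantee some box contains ≥ r objects we need more than (r − 1) · k objects total. Threshold: n = (r − 1) · k + 1. With r = 35 and k = 110: n = 34 · 110 + 1 = 3740 + 1 = 3741. For n = 3740 = 34 · 110, we can put exactly 34 objects in every box, avoiding 35 in any single one — so 3741 is tight.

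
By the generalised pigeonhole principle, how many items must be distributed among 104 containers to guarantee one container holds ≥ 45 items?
n = (45 − 1)·104 + 1 = 4577

By the generalised pigeonhole principle, to guarantee some box contains ≥ r objects we need more than (r − 1) · k objects total. Threshold: n = (r − 1) · k + 1. With r = 45 and k = 104: n = 44 · 104 + 1 = 4576 + 1 = 4577. For n = 4576 = 44 · 104, we can put exactly 44 objects in every box, avoiding 45 in any single one — so 4577 is tight.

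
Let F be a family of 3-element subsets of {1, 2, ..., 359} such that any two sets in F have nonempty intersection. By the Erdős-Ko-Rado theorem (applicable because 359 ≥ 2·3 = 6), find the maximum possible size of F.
max |F| = C(358, 2) = 63903

The Erdős-Ko-Rado theorem states: for n ≥ 2k, an intersecting family of k-subsets of an n-element set has size at most C(n − 1, k − 1), with equality for 'star' families {A ⊆ [n] : |A| = k, i ∈ A} (fix an element i). For n = 359, k = 3: C(358, 2) = 63903.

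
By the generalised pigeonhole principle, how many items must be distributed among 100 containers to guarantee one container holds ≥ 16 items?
n = (16 − 1)·100 + 1 = 1501

By the generalised pigeonhole principle, to guarantee some box contains ≥ r objects we need more than (r − 1) · k objects total. Threshold: n = (r − 1) · k + 1. With r = 16 and k = 100: n = 15 · 100 + 1 = 1500 + 1 = 1501. For n = 1500 = 15 · 100, we can put exactly 15 objects in every box, avoiding 16 in any single one — so 1501 is tight.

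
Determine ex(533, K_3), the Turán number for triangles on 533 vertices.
ex(533, K_3) = ⌊533^2/4⌋ = 71022

Mantel (1907): a triangle-free graph on n vertices has at most ⌊n^2/4⌋ edges, with equality for the complete bipartite graph K_{⌊n/2⌋, ⌈n/2⌉}. For n = 533: ⌊533^2/4⌋ = ⌊284089/4⌋ = 71022. The extremal graph is K_{266, 267}, which has 266·267 = 71022 edges.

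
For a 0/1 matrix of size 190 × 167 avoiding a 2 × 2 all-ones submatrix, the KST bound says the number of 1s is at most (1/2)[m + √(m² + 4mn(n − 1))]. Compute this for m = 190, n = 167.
z(190, 167; 2, 2) ≤ (1/2)[190 + √(190² + 4·190·167·166)] = (1/2)[190 + √21104820] = 2391.9991

Kővári–Sós–Turán: let r_1, ..., r_190 be the row sums and z = Σ r_i the total number of 1s. Each pair of columns can share at most one row with both entries 1 (else a 2×2 all-ones block appears), so Σ_i C(r_i, 2) ≤ C(167, 2) = 13861. By convexity Σ_i C(r_i, 2) ≥ 190·C(z/190, 2) = z(z − 190)/(2·190), giving z² − 190z − 190·167·166 ≤ 0 and hence z ≤ (1/2)[190 + √(36100 + 4·5267180)] = (1/2)[190 + √21104820] ≈ (1/2)(190 + 4593.9983) = 2391.9991.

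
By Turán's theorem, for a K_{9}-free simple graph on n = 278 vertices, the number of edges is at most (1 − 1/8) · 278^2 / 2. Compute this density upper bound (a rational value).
Turán density bound = (7/8) · 278^2/2 = 135247/4 ≈ 33811.75

Turán's theorem: ex(n, K_{r+1}) is achieved by the complete r-partite Turán graph T(n, r) with parts as balanced as possible, and is at most (1 − 1/r) · n^2/2. For r = 8, n = 278: the density bound is (7/8) · 77284/2 = 135247/4 ≈ 33811.75. The integer-valued extremum is e(T(278, 8)) = 33811, which is strictly less than the density bound 135247/4 since 8 ∤ 278 (the parts of T(278, 8) cannot all be equal).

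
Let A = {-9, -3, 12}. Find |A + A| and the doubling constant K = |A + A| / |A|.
K = |A + A| / |A| = 6/3 = 2

Enumerate A + A = {a + b : a, b ∈ A}. With |A| = 3, there are |A|^2 = 9 ordered sum pairs; collecting distinct values, A + A = {-18, -12, -6, 3, 9, 24}, so |A + A| = 6. Thus K = 6/3 = 2. For comparison, the minimum possible |A + A| over all 3-element sets is 2·3 − 1 = 5 (so min K = 5/3), attained only by arithmetic progressions.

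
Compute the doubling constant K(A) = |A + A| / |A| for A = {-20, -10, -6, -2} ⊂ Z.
K = |A + A| / |A| = 9/4

Enumerate A + A = {a + b : a, b ∈ A}. With |A| = 4, there are |A|^2 = 16 ordered sum pairs; collecting distinct values, A + A = {-40, -30, -26, -22, -20, -16, -12, -8, -4}, so |A + A| = 9. Thus K = 9/4. For comparison, the minimum possible |A + A| over all 4-element sets is 2·4 − 1 = 7 (so min K = 7/4), attained only by arithmetic progressions.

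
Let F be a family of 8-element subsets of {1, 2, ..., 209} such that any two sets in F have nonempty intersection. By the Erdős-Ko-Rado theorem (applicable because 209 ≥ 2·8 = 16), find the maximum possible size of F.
max |F| = C(208, 7) = 3017878841328

The Erdős-Ko-Rado theorem states: for n ≥ 2k, an intersecting family of k-subsets of an n-element set has size at most C(n − 1, k − 1), with equality for 'star' families {A ⊆ [n] : |A| = k, i ∈ A} (fix an element i). For n = 209, k = 8: C(208, 7) = 3017878841328.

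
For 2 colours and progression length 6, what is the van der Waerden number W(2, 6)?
W(2, 6) = 1132

W(2, 6) = 1132. The lower bound W(2, 6) > 1131 comes from an explicit good 2-colouring of [1, 1131]; the upper bound W(2, 6) ≤ 1132 was verified by exhaustive search over 2-colourings of [1, 1132].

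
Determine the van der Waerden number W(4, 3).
W(4, 3) = 76

W(4, 3) = 76. The lower bound W(4, 3) > 75 comes from an explicit good 4-colouring of [1, 75]; the upper bound W(4, 3) ≤ 76 was verified by exhaustive search over 4-colourings of [1, 76].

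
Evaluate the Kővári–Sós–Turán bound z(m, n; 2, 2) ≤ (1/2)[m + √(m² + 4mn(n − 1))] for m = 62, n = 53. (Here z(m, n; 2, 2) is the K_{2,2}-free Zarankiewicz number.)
z(62, 53; 2, 2) ≤ (1/2)[62 + √(62² + 4·62·53·52)] = (1/2)[62 + √687332] = 445.5274

Kővári–Sós–Turán: let r_1, ..., r_62 be the row sums and z = Σ r_i the total number of 1s. Each pair of columns can share at most one row with both entries 1 (else a 2×2 all-ones block appears), so Σ_i C(r_i, 2) ≤ C(53, 2) = 1378. By convexity Σ_i C(r_i, 2) ≥ 62·C(z/62, 2) = z(z − 62)/(2·62), giving z² − 62z − 62·53·52 ≤ 0 and hence z ≤ (1/2)[62 + √(3844 + 4·170872)] = (1/2)[62 + √687332] ≈ (1/2)(62 + 829.0549) = 445.5274.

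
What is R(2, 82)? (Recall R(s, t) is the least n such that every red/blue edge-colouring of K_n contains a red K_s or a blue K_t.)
R(2, 82) = 82

R(2, k) = k for all k ≥ 2: in a 2-colouring of K_k, either some edge is red (a red K_2) or all edges are blue (a blue K_k). And K_{81} coloured all-blue has no blue K_82, so R(2, 82) > 81. Hence R(2, 82) = 82.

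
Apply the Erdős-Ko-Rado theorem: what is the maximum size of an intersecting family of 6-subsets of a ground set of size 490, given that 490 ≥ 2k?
max |F| = C(489, 5) = 228272925222

The Erdős-Ko-Rado theorem states: for n ≥ 2k, an intersecting family of k-subsets of an n-element set has size at most C(n − 1, k − 1), with equality for 'star' families {A ⊆ [n] : |A| = k, i ∈ A} (fix an element i). For n = 490, k = 6: C(489, 5) = 228272925222.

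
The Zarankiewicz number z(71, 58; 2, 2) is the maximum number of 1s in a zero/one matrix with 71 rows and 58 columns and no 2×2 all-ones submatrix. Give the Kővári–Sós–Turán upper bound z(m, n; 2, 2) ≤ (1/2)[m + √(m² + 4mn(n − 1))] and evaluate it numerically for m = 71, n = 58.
z(71, 58; 2, 2) ≤ (1/2)[71 + √(71² + 4·71·58·57)] = (1/2)[71 + √943945] = 521.2842

Kővári–Sós–Turán: let r_1, ..., r_71 be the row sums and z = Σ r_i the total number of 1s. Each pair of columns can share at most one row with both entries 1 (else a 2×2 all-ones block appears), so Σ_i C(r_i, 2) ≤ C(58, 2) = 1653. By convexity Σ_i C(r_i, 2) ≥ 71·C(z/71, 2) = z(z − 71)/(2·71), giving z² − 71z − 71·58·57 ≤ 0 and hence z ≤ (1/2)[71 + √(5041 + 4·234726)] = (1/2)[71 + √943945] ≈ (1/2)(71 + 971.5683) = 521.2842.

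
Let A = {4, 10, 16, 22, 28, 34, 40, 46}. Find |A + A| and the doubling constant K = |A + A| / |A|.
K = |A + A| / |A| = 15/8

Enumerate A + A = {a + b : a, b ∈ A}. With |A| = 8, there are |A|^2 = 64 ordered sum pairs; collecting distinct values, A + A = {8, 14, 20, 26, 32, 38, 44, 50, 56, 62, 68, 74, 80, 86, 92}, so |A + A| = 15. Thus K = 15/8. Here |A + A| = 2|A| − 1 = 15, the minimum possible — so K = 15/8 is minimal, which holds iff A is an arithmetic progression.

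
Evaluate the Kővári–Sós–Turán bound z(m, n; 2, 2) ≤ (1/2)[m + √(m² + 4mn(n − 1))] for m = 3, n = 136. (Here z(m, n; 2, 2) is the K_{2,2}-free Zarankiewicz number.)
z(3, 136; 2, 2) ≤ (1/2)[3 + √(3² + 4·3·136·135)] = (1/2)[3 + √220329] = 236.1961

Kővári–Sós–Turán: let r_1, ..., r_3 be the row sums and z = Σ r_i the total number of 1s. Each pair of columns can share at most one row with both entries 1 (else a 2×2 all-ones block appears), so Σ_i C(r_i, 2) ≤ C(136, 2) = 9180. By convexity Σ_i C(r_i, 2) ≥ 3·C(z/3, 2) = z(z − 3)/(2·3), giving z² − 3z − 3·136·135 ≤ 0 and hence z ≤ (1/2)[3 + √(9 + 4·55080)] = (1/2)[3 + √220329] ≈ (1/2)(3 + 469.3922) = 236.1961.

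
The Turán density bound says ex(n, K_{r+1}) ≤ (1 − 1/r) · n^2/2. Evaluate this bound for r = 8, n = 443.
Turán density bound = (7/8) · 443^2/2 = 1373743/16 ≈ 85858.9375

Turán's theorem: ex(n, K_{r+1}) is achieved by the complete r-partite Turán graph T(n, r) with parts as balanced as possible, and is at most (1 − 1/r) · n^2/2. For r = 8, n = 443: the density bound is (7/8) · 196249/2 = 1373743/16 ≈ 85858.9375. The integer-valued extremum is e(T(443, 8)) = 85858, which is strictly less than the density bound 1373743/16 since 8 ∤ 443 (the parts of T(443, 8) cannot all be equal).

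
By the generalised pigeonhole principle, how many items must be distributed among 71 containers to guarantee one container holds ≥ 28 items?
n = (28 − 1)·71 + 1 = 1918

By the generalised pigeonhole principle, to guarantee some box contains ≥ r objects we need more than (r − 1) · k objects total. Threshold: n = (r − 1) · k + 1. With r = 28 and k = 71: n = 27 · 71 + 1 = 1917 + 1 = 1918. For n = 1917 = 27 · 71, we can put exactly 27 objects in every box, avoiding 28 in any single one — so 1918 is tight.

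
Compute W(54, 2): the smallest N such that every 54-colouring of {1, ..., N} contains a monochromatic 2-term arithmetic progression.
W(54, 2) = 54 + 1 = 55

A 2-term AP is any pair of integers, so a monochromatic 2-AP exists iff some colour is used at least twice. With 54 colours, the colouring i ↦ i on {1, ..., 54} uses each colour once, avoiding any monochromatic pair, so W(54, 2) > 54. For {1, ..., 55}, pigeonhole forces two integers of the same colour, which form a monochromatic 2-AP. Hence W(54, 2) = 55.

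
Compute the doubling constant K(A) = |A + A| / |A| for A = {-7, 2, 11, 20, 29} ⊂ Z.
K = |A + A| / |A| = 9/5

Enumerate A + A = {a + b : a, b ∈ A}. With |A| = 5, there are |A|^2 = 25 ordered sum pairs; collecting distinct values, A + A = {-14, -5, 4, 13, 22, 31, 40, 49, 58}, so |A + A| = 9. Thus K = 9/5. Here |A + A| = 2|A| − 1 = 9, the minimum possible — so K = 9/5 is minimal, which holds iff A is an arithmetic progression.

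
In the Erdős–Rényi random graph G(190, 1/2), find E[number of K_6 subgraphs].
E[# K_6] = C(190, 6) · (1/2)^C(6, 2) = 60334683255 / 2^15 ≈ 1841268.409882

For each 6-subset S of vertices (there are C(190, 6) = 60334683255 such S), let X_S = 1 if S induces a K_6 (all C(6, 2) = 15 edges present). Then P(X_S = 1) = (1/2)^15 = 1/32768. By linearity of expectation, E[# K_6] = C(190, 6) · (1/2)^15 = 60334683255 / 32768 ≈ 1841268.409882.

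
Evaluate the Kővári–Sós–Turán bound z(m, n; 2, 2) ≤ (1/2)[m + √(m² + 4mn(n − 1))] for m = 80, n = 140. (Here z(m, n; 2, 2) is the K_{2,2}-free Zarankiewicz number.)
z(80, 140; 2, 2) ≤ (1/2)[80 + √(80² + 4·80·140·139)] = (1/2)[80 + √6233600] = 1288.3589

Kővári–Sós–Turán: let r_1, ..., r_80 be the row sums and z = Σ r_i the total number of 1s. Each pair of columns can share at most one row with both entries 1 (else a 2×2 all-ones block appears), so Σ_i C(r_i, 2) ≤ C(140, 2) = 9730. By convexity Σ_i C(r_i, 2) ≥ 80·C(z/80, 2) = z(z − 80)/(2·80), giving z² − 80z − 80·140·139 ≤ 0 and hence z ≤ (1/2)[80 + √(6400 + 4·1556800)] = (1/2)[80 + √6233600] ≈ (1/2)(80 + 2496.7178) = 1288.3589.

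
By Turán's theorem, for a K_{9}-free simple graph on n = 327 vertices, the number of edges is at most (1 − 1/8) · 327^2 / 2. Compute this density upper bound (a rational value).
Turán density bound = (7/8) · 327^2/2 = 748503/16 ≈ 46781.4375

Turán's theorem: ex(n, K_{r+1}) is achieved by the complete r-partite Turán graph T(n, r) with parts as balanced as possible, and is at most (1 − 1/r) · n^2/2. For r = 8, n = 327: the density bound is (7/8) · 106929/2 = 748503/16 ≈ 46781.4375. The integer-valued extremum is e(T(327, 8)) = 46781, which is strictly less than the density bound 748503/16 since 8 ∤ 327 (the parts of T(327, 8) cannot all be equal).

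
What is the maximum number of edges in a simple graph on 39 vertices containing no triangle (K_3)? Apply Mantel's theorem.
ex(39, K_3) = ⌊39^2/4⌋ = 380

Mantel (1907): a triangle-free graph on n vertices has at most ⌊n^2/4⌋ edges, with equality for the complete bipartite graph K_{⌊n/2⌋, ⌈n/2⌉}. For n = 39: ⌊39^2/4⌋ = ⌊1521/4⌋ = 380. The extremal graph is K_{19, 20}, which has 19·20 = 380 edges.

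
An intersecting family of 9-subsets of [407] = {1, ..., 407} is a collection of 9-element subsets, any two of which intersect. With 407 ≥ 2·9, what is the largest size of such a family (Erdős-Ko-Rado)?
max |F| = C(406, 8) = 17082453897995850

The Erdős-Ko-Rado theorem states: for n ≥ 2k, an intersecting family of k-subsets of an n-element set has size at most C(n − 1, k − 1), with equality for 'star' families {A ⊆ [n] : |A| = k, i ∈ A} (fix an element i). For n = 407, k = 9: C(406, 8) = 17082453897995850.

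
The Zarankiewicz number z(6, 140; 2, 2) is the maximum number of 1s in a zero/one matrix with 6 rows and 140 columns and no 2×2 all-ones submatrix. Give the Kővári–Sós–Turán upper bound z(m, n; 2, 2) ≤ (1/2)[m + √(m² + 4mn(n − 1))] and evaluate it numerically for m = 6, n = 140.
z(6, 140; 2, 2) ≤ (1/2)[6 + √(6² + 4·6·140·139)] = (1/2)[6 + √467076] = 344.7148

Kővári–Sós–Turán: let r_1, ..., r_6 be the row sums and z = Σ r_i the total number of 1s. Each pair of columns can share at most one row with both entries 1 (else a 2×2 all-ones block appears), so Σ_i C(r_i, 2) ≤ C(140, 2) = 9730. By convexity Σ_i C(r_i, 2) ≥ 6·C(z/6, 2) = z(z − 6)/(2·6), giving z² − 6z − 6·140·139 ≤ 0 and hence z ≤ (1/2)[6 + √(36 + 4·116760)] = (1/2)[6 + √467076] ≈ (1/2)(6 + 683.4296) = 344.7148.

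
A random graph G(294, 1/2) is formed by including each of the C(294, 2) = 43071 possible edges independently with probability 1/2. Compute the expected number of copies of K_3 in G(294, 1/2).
E[# K_3] = C(294, 3) · (1/2)^C(3, 2) = 4192244 / 2^3 = 1048061/2 = 524030.5

For each 3-subset S of vertices (there are C(294, 3) = 4192244 such S), let X_S = 1 if S induces a K_3 (all C(3, 2) = 3 edges present). Then P(X_S = 1) = (1/2)^3 = 1/8. By linearity of expectation, E[# K_3] = C(294, 3) · (1/2)^3 = 4192244 / 8 = 1048061/2 = 524030.5.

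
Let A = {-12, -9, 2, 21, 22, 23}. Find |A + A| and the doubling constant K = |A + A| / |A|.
K = |A + A| / |A| = 20/6 = 10/3

Enumerate A + A = {a + b : a, b ∈ A}. With |A| = 6, there are |A|^2 = 36 ordered sum pairs; collecting distinct values, A + A = {-24, -21, -18, -10, -7, 4, 9, 10, 11, 12, 13, 14, 23, 24, 25, 42, 43, 44, 45, 46}, so |A + A| = 20. Thus K = 20/6 = 10/3. For comparison, the minimum possible |A + A| over all 6-element sets is 2·6 − 1 = 11 (so min K = 11/6), attained only by arithmetic progressions.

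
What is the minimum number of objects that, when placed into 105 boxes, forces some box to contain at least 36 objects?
n = (36 − 1)·105 + 1 = 3676

By the generalised pigeonhole principle, to guarantee some box contains ≥ r objects we need more than (r − 1) · k objects total. Threshold: n = (r − 1) · k + 1. With r = 36 and k = 105: n = 35 · 105 + 1 = 3675 + 1 = 3676. For n = 3675 = 35 · 105, we can put exactly 35 objects in every box, avoiding 36 in any single one — so 3676 is tight.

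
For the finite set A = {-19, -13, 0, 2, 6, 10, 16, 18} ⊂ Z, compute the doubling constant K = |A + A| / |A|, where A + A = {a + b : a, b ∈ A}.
K = |A + A| / |A| = 30/8 = 15/4

Enumerate A + A = {a + b : a, b ∈ A}. With |A| = 8, there are |A|^2 = 64 ordered sum pairs; collecting distinct values, A + A = {-38, -32, -26, -19, -17, -13, -11, -9, -7, -3, -1, 0, 2, 3, 4, 5, 6, 8, 10, 12, 16, 18, 20, 22, 24, 26, 28, 32, 34, 36}, so |A + A| = 30. Thus K = 30/8 = 15/4. For comparison, the minimum possible |A + A| over all 8-element sets is 2·8 − 1 = 15 (so min K = 15/8), attained only by arithmetic progressions.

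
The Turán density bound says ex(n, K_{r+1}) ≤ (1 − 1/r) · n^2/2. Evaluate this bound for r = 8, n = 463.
Turán density bound = (7/8) · 463^2/2 = 1500583/16 ≈ 93786.4375

Turán's theorem: ex(n, K_{r+1}) is achieved by the complete r-partite Turán graph T(n, r) with parts as balanced as possible, and is at most (1 − 1/r) · n^2/2. For r = 8, n = 463: the density bound is (7/8) · 214369/2 = 1500583/16 ≈ 93786.4375. The integer-valued extremum is e(T(463, 8)) = 93786, which is strictly less than the density bound 1500583/16 since 8 ∤ 463 (the parts of T(463, 8) cannot all be equal).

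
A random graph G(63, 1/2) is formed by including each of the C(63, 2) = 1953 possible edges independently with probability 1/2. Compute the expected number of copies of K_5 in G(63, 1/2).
E[# K_5] = C(63, 5) · (1/2)^C(5, 2) = 7028847 / 2^10 ≈ 6864.108398

For each 5-subset S of vertices (there are C(63, 5) = 7028847 such S), let X_S = 1 if S induces a K_5 (all C(5, 2) = 10 edges present). Then P(X_S = 1) = (1/2)^10 = 1/1024. By linearity of expectation, E[# K_5] = C(63, 5) · (1/2)^10 = 7028847 / 1024 ≈ 6864.108398.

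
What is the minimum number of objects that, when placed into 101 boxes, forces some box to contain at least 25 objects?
n = (25 − 1)·101 + 1 = 2425

By the generalised pigeonhole principle, to guarantee some box contains ≥ r objects we need more than (r − 1) · k objects total. Threshold: n = (r − 1) · k + 1. With r = 25 and k = 101: n = 24 · 101 + 1 = 2424 + 1 = 2425. For n = 2424 = 24 · 101, we can put exactly 24 objects in every box, avoiding 25 in any single one — so 2425 is tight.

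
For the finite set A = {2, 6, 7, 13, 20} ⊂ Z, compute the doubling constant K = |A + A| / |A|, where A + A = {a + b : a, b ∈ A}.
K = |A + A| / |A| = 14/5

Enumerate A + A = {a + b : a, b ∈ A}. With |A| = 5, there are |A|^2 = 25 ordered sum pairs; collecting distinct values, A + A = {4, 8, 9, 12, 13, 14, 15, 19, 20, 22, 26, 27, 33, 40}, so |A + A| = 14. Thus K = 14/5. For comparison, the minimum possible |A + A| over all 5-element sets is 2·5 − 1 = 9 (so min K = 9/5), attained only by arithmetic progressions.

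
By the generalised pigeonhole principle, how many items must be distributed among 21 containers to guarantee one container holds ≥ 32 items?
n = (32 − 1)·21 + 1 = 652

By the generalised pigeonhole principle, to guarantee some box contains ≥ r objects we need more than (r − 1) · k objects total. Threshold: n = (r − 1) · k + 1. With r = 32 and k = 21: n = 31 · 21 + 1 = 651 + 1 = 652. For n = 651 = 31 · 21, we can put exactly 31 objects in every box, avoiding 32 in any single one — so 652 is tight.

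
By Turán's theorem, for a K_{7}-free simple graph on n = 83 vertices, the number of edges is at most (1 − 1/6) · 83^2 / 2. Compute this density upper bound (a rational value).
Turán density bound = (5/6) · 83^2/2 = 34445/12 ≈ 2870.4167

Turán's theorem: ex(n, K_{r+1}) is achieved by the complete r-partite Turán graph T(n, r) with parts as balanced as possible, and is at most (1 − 1/r) · n^2/2. For r = 6, n = 83: the density bound is (5/6) · 6889/2 = 34445/12 ≈ 2870.4167. The integer-valued extremum is e(T(83, 6)) = 2870, which is strictly less than the density bound 34445/12 since 6 ∤ 83 (the parts of T(83, 6) cannot all be equal).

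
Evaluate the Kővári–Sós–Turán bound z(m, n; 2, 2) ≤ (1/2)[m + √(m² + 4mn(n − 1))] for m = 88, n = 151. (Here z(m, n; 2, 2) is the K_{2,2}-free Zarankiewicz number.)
z(88, 151; 2, 2) ≤ (1/2)[88 + √(88² + 4·88·151·150)] = (1/2)[88 + √7980544] = 1456.4928

Kővári–Sós–Turán: let r_1, ..., r_88 be the row sums and z = Σ r_i the total number of 1s. Each pair of columns can share at most one row with both entries 1 (else a 2×2 all-ones block appears), so Σ_i C(r_i, 2) ≤ C(151, 2) = 11325. By convexity Σ_i C(r_i, 2) ≥ 88·C(z/88, 2) = z(z − 88)/(2·88), giving z² − 88z − 88·151·150 ≤ 0 and hence z ≤ (1/2)[88 + √(7744 + 4·1993200)] = (1/2)[88 + √7980544] ≈ (1/2)(88 + 2824.9857) = 1456.4928.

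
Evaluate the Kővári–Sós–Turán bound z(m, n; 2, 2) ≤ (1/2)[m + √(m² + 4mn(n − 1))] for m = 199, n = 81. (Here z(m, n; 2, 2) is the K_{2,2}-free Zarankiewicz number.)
z(199, 81; 2, 2) ≤ (1/2)[199 + √(199² + 4·199·81·80)] = (1/2)[199 + √5197681] = 1239.4212

Kővári–Sós–Turán: let r_1, ..., r_199 be the row sums and z = Σ r_i the total number of 1s. Each pair of columns can share at most one row with both entries 1 (else a 2×2 all-ones block appears), so Σ_i C(r_i, 2) ≤ C(81, 2) = 3240. By convexity Σ_i C(r_i, 2) ≥ 199·C(z/199, 2) = z(z − 199)/(2·199), giving z² − 199z − 199·81·80 ≤ 0 and hence z ≤ (1/2)[199 + √(39601 + 4·1289520)] = (1/2)[199 + √5197681] ≈ (1/2)(199 + 2279.8423) = 1239.4212.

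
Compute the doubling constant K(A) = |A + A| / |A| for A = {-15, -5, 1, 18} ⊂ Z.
K = |A + A| / |A| = 10/4 = 5/2

Enumerate A + A = {a + b : a, b ∈ A}. With |A| = 4, there are |A|^2 = 16 ordered sum pairs; collecting distinct values, A + A = {-30, -20, -14, -10, -4, 2, 3, 13, 19, 36}, so |A + A| = 10. Thus K = 10/4 = 5/2. For comparison, the minimum possible |A + A| over all 4-element sets is 2·4 − 1 = 7 (so min K = 7/4), attained only by arithmetic progressions.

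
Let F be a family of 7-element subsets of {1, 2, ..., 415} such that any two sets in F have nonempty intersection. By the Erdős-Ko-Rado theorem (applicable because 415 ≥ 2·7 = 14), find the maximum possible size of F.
max |F| = C(414, 6) = 6743169849423

The Erdős-Ko-Rado theorem states: for n ≥ 2k, an intersecting family of k-subsets of an n-element set has size at most C(n − 1, k − 1), with equality for 'star' families {A ⊆ [n] : |A| = k, i ∈ A} (fix an element i). For n = 415, k = 7: C(414, 6) = 6743169849423.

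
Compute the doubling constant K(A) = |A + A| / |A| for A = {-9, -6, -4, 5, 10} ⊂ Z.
K = |A + A| / |A| = 14/5

Enumerate A + A = {a + b : a, b ∈ A}. With |A| = 5, there are |A|^2 = 25 ordered sum pairs; collecting distinct values, A + A = {-18, -15, -13, -12, -10, -8, -4, -1, 1, 4, 6, 10, 15, 20}, so |A + A| = 14. Thus K = 14/5. For comparison, the minimum possible |A + A| over all 5-element sets is 2·5 − 1 = 9 (so min K = 9/5), attained only by arithmetic progressions.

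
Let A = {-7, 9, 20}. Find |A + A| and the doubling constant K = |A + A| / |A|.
K = |A + A| / |A| = 6/3 = 2

Enumerate A + A = {a + b : a, b ∈ A}. With |A| = 3, there are |A|^2 = 9 ordered sum pairs; collecting distinct values, A + A = {-14, 2, 13, 18, 29, 40}, so |A + A| = 6. Thus K = 6/3 = 2. For comparison, the minimum possible |A + A| over all 3-element sets is 2·3 − 1 = 5 (so min K = 5/3), attained only by arithmetic progressions.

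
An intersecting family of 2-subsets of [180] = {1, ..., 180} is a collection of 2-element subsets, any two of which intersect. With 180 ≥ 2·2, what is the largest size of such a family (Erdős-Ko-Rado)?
max |F| = C(179, 1) = 179

The Erdős-Ko-Rado theorem states: for n ≥ 2k, an intersecting family of k-subsets of an n-element set has size at most C(n − 1, k − 1), with equality for 'star' families {A ⊆ [n] : |A| = k, i ∈ A} (fix an element i). For n = 180, k = 2: C(179, 1) = 179.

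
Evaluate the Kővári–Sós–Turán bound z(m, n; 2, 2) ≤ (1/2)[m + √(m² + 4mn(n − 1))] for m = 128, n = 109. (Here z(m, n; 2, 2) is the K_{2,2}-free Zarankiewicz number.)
z(128, 109; 2, 2) ≤ (1/2)[128 + √(128² + 4·128·109·108)] = (1/2)[128 + √6043648] = 1293.1916

Kővári–Sós–Turán: let r_1, ..., r_128 be the row sums and z = Σ r_i the total number of 1s. Each pair of columns can share at most one row with both entries 1 (else a 2×2 all-ones block appears), so Σ_i C(r_i, 2) ≤ C(109, 2) = 5886. By convexity Σ_i C(r_i, 2) ≥ 128·C(z/128, 2) = z(z − 128)/(2·128), giving z² − 128z − 128·109·108 ≤ 0 and hence z ≤ (1/2)[128 + √(16384 + 4·1506816)] = (1/2)[128 + √6043648] ≈ (1/2)(128 + 2458.3832) = 1293.1916.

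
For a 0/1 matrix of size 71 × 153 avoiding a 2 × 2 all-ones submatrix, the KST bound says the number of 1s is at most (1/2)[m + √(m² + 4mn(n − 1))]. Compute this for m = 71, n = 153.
z(71, 153; 2, 2) ≤ (1/2)[71 + √(71² + 4·71·153·152)] = (1/2)[71 + √6609745] = 1320.9712

Kővári–Sós–Turán: let r_1, ..., r_71 be the row sums and z = Σ r_i the total number of 1s. Each pair of columns can share at most one row with both entries 1 (else a 2×2 all-ones block appears), so Σ_i C(r_i, 2) ≤ C(153, 2) = 11628. By convexity Σ_i C(r_i, 2) ≥ 71·C(z/71, 2) = z(z − 71)/(2·71), giving z² − 71z − 71·153·152 ≤ 0 and hence z ≤ (1/2)[71 + √(5041 + 4·1651176)] = (1/2)[71 + √6609745] ≈ (1/2)(71 + 2570.9424) = 1320.9712.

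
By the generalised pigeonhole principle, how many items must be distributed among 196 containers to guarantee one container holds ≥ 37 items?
n = (37 − 1)·196 + 1 = 7057

By the generalised pigeonhole principle, to guarantee some box contains ≥ r objects we need more than (r − 1) · k objects total. Threshold: n = (r − 1) · k + 1. With r = 37 and k = 196: n = 36 · 196 + 1 = 7056 + 1 = 7057. For n = 7056 = 36 · 196, we can put exactly 36 objects in every box, avoiding 37 in any single one — so 7057 is tight.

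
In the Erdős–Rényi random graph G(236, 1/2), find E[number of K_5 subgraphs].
E[# K_5] = C(236, 5) · (1/2)^C(5, 2) = 5845994232 / 2^10 = 730749279/128 = 5708978.7421875

For each 5-subset S of vertices (there are C(236, 5) = 5845994232 such S), let X_S = 1 if S induces a K_5 (all C(5, 2) = 10 edges present). Then P(X_S = 1) = (1/2)^10 = 1/1024. By linearity of expectation, E[# K_5] = C(236, 5) · (1/2)^10 = 5845994232 / 1024 = 730749279/128 = 5708978.7421875.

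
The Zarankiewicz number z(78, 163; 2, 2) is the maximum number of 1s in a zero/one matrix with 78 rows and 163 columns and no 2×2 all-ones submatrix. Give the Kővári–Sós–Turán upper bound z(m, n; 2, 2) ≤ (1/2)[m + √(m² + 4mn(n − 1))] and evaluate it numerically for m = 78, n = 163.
z(78, 163; 2, 2) ≤ (1/2)[78 + √(78² + 4·78·163·162)] = (1/2)[78 + √8244756] = 1474.6842

Kővári–Sós–Turán: let r_1, ..., r_78 be the row sums and z = Σ r_i the total number of 1s. Each pair of columns can share at most one row with both entries 1 (else a 2×2 all-ones block appears), so Σ_i C(r_i, 2) ≤ C(163, 2) = 13203. By convexity Σ_i C(r_i, 2) ≥ 78·C(z/78, 2) = z(z − 78)/(2·78), giving z² − 78z − 78·163·162 ≤ 0 and hence z ≤ (1/2)[78 + √(6084 + 4·2059668)] = (1/2)[78 + √8244756] ≈ (1/2)(78 + 2871.3683) = 1474.6842.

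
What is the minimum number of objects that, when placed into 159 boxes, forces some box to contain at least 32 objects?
n = (32 − 1)·159 + 1 = 4930

By the generalised pigeonhole principle, to guarantee some box contains ≥ r objects we need more than (r − 1) · k objects total. Threshold: n = (r − 1) · k + 1. With r = 32 and k = 159: n = 31 · 159 + 1 = 4929 + 1 = 4930. For n = 4929 = 31 · 159, we can put exactly 31 objects in every box, avoiding 32 in any single one — so 4930 is tight.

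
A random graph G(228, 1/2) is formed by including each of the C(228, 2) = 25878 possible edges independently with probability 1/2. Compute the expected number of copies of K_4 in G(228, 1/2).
E[# K_4] = C(228, 4) · (1/2)^C(4, 2) = 109658025 / 2^6 = 1713406.640625

For each 4-subset S of vertices (there are C(228, 4) = 109658025 such S), let X_S = 1 if S induces a K_4 (all C(4, 2) = 6 edges present). Then P(X_S = 1) = (1/2)^6 = 1/64. By linearity of expectation, E[# K_4] = C(228, 4) · (1/2)^6 = 109658025 / 64 = 1713406.640625.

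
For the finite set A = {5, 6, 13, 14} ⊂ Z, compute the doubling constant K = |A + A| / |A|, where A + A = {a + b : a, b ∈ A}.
K = |A + A| / |A| = 9/4

Enumerate A + A = {a + b : a, b ∈ A}. With |A| = 4, there are |A|^2 = 16 ordered sum pairs; collecting distinct values, A + A = {10, 11, 12, 18, 19, 20, 26, 27, 28}, so |A + A| = 9. Thus K = 9/4. For comparison, the minimum possible |A + A| over all 4-element sets is 2·4 − 1 = 7 (so min K = 7/4), attained only by arithmetic progressions.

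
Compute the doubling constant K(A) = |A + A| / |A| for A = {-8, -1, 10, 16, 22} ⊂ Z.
K = |A + A| / |A| = 14/5

Enumerate A + A = {a + b : a, b ∈ A}. With |A| = 5, there are |A|^2 = 25 ordered sum pairs; collecting distinct values, A + A = {-16, -9, -2, 2, 8, 9, 14, 15, 20, 21, 26, 32, 38, 44}, so |A + A| = 14. Thus K = 14/5. For comparison, the minimum possible |A + A| over all 5-element sets is 2·5 − 1 = 9 (so min K = 9/5), attained only by arithmetic progressions.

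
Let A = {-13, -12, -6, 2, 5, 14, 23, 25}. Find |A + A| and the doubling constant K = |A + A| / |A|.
K = |A + A| / |A| = 33/8

Enumerate A + A = {a + b : a, b ∈ A}. With |A| = 8, there are |A|^2 = 64 ordered sum pairs; collecting distinct values, A + A = {-26, -25, -24, -19, -18, -12, -11, -10, -8, -7, -4, -1, 1, 2, 4, 7, 8, 10, 11, 12, 13, 16, 17, 19, 25, 27, 28, 30, 37, 39, 46, 48, 50}, so |A + A| = 33. Thus K = 33/8. For comparison, the minimum possible |A + A| over all 8-element sets is 2·8 − 1 = 15 (so min K = 15/8), attained only by arithmetic progressions.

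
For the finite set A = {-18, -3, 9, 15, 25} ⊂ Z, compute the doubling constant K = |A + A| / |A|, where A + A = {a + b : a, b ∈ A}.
K = |A + A| / |A| = 15/5 = 3

Enumerate A + A = {a + b : a, b ∈ A}. With |A| = 5, there are |A|^2 = 25 ordered sum pairs; collecting distinct values, A + A = {-36, -21, -9, -6, -3, 6, 7, 12, 18, 22, 24, 30, 34, 40, 50}, so |A + A| = 15. Thus K = 15/5 = 3. For comparison, the minimum possible |A + A| over all 5-element sets is 2·5 − 1 = 9 (so min K = 9/5), attained only by arithmetic progressions.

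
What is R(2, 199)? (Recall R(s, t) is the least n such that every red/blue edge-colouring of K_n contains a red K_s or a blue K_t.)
R(2, 199) = 199

R(2, k) = k for all k ≥ 2: in a 2-colouring of K_k, either some edge is red (a red K_2) or all edges are blue (a blue K_k). And K_{198} coloured all-blue has no blue K_199, so R(2, 199) > 198. Hence R(2, 199) = 199.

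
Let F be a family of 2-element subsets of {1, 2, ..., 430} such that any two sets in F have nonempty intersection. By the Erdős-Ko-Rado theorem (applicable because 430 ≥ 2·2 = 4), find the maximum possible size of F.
max |F| = C(429, 1) = 429

Erdős-Ko-Rado (1961): when n ≥ 2k, max |F| = C(n−1, k−1). The bound is attained by the star {A : i ∈ A} for any fixed i ∈ [n]. Here C(430−1, 2−1) = C(429, 1) = 429.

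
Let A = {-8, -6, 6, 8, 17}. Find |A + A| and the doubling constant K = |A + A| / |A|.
K = |A + A| / |A| = 14/5

Enumerate A + A = {a + b : a, b ∈ A}. With |A| = 5, there are |A|^2 = 25 ordered sum pairs; collecting distinct values, A + A = {-16, -14, -12, -2, 0, 2, 9, 11, 12, 14, 16, 23, 25, 34}, so |A + A| = 14. Thus K = 14/5. For comparison, the minimum possible |A + A| over all 5-element sets is 2·5 − 1 = 9 (so min K = 9/5), attained only by arithmetic progressions.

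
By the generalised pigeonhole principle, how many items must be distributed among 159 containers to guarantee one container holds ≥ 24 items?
n = (24 − 1)·159 + 1 = 3658

By the generalised pigeonhole principle, to guarantee some box contains ≥ r objects we need more than (r − 1) · k objects total. Threshold: n = (r − 1) · k + 1. With r = 24 and k = 159: n = 23 · 159 + 1 = 3657 + 1 = 3658. For n = 3657 = 23 · 159, we can put exactly 23 objects in every box, avoiding 24 in any single one — so 3658 is tight.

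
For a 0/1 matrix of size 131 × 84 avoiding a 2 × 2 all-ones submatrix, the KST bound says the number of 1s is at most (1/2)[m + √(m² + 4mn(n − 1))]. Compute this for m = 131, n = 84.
z(131, 84; 2, 2) ≤ (1/2)[131 + √(131² + 4·131·84·83)] = (1/2)[131 + √3670489] = 1023.426

Kővári–Sós–Turán: let r_1, ..., r_131 be the row sums and z = Σ r_i the total number of 1s. Each pair of columns can share at most one row with both entries 1 (else a 2×2 all-ones block appears), so Σ_i C(r_i, 2) ≤ C(84, 2) = 3486. By convexity Σ_i C(r_i, 2) ≥ 131·C(z/131, 2) = z(z − 131)/(2·131), giving z² − 131z − 131·84·83 ≤ 0 and hence z ≤ (1/2)[131 + √(17161 + 4·913332)] = (1/2)[131 + √3670489] ≈ (1/2)(131 + 1915.852) = 1023.426.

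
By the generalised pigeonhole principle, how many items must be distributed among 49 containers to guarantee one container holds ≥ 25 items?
n = (25 − 1)·49 + 1 = 1177

By the generalised pigeonhole principle, to guarantee some box contains ≥ r objects we need more than (r − 1) · k objects total. Threshold: n = (r − 1) · k + 1. With r = 25 and k = 49: n = 24 · 49 + 1 = 1176 + 1 = 1177. For n = 1176 = 24 · 49, we can put exactly 24 objects in every box, avoiding 25 in any single one — so 1177 is tight.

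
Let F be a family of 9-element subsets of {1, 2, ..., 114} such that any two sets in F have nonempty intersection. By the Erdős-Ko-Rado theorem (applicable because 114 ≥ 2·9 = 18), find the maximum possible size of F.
max |F| = C(113, 8) = 511718953482

The Erdős-Ko-Rado theorem states: for n ≥ 2k, an intersecting family of k-subsets of an n-element set has size at most C(n − 1, k − 1), with equality for 'star' families {A ⊆ [n] : |A| = k, i ∈ A} (fix an element i). For n = 114, k = 9: C(113, 8) = 511718953482.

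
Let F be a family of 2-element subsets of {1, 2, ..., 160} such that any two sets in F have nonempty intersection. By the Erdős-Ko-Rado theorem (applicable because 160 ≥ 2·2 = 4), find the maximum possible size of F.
max |F| = C(159, 1) = 159

Erdős-Ko-Rado (1961): when n ≥ 2k, max |F| = C(n−1, k−1). The bound is attained by the star {A : i ∈ A} for any fixed i ∈ [n]. Here C(160−1, 2−1) = C(159, 1) = 159.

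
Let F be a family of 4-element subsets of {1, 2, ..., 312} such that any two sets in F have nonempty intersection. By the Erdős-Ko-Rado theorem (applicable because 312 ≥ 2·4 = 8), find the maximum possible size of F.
max |F| = C(311, 3) = 4965115

The Erdős-Ko-Rado theorem states: for n ≥ 2k, an intersecting family of k-subsets of an n-element set has size at most C(n − 1, k − 1), with equality for 'star' families {A ⊆ [n] : |A| = k, i ∈ A} (fix an element i). For n = 312, k = 4: C(311, 3) = 4965115.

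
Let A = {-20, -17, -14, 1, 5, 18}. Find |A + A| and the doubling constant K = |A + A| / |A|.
K = |A + A| / |A| = 20/6 = 10/3

Enumerate A + A = {a + b : a, b ∈ A}. With |A| = 6, there are |A|^2 = 36 ordered sum pairs; collecting distinct values, A + A = {-40, -37, -34, -31, -28, -19, -16, -15, -13, -12, -9, -2, 1, 2, 4, 6, 10, 19, 23, 36}, so |A + A| = 20. Thus K = 20/6 = 10/3. For comparison, the minimum possible |A + A| over all 6-element sets is 2·6 − 1 = 11 (so min K = 11/6), attained only by arithmetic progressions.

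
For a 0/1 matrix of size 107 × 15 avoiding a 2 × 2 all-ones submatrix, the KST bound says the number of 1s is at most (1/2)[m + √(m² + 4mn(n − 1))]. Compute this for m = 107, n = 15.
z(107, 15; 2, 2) ≤ (1/2)[107 + √(107² + 4·107·15·14)] = (1/2)[107 + √101329] = 212.6611

Kővári–Sós–Turán: let r_1, ..., r_107 be the row sums and z = Σ r_i the total number of 1s. Each pair of columns can share at most one row with both entries 1 (else a 2×2 all-ones block appears), so Σ_i C(r_i, 2) ≤ C(15, 2) = 105. By convexity Σ_i C(r_i, 2) ≥ 107·C(z/107, 2) = z(z − 107)/(2·107), giving z² − 107z − 107·15·14 ≤ 0 and hence z ≤ (1/2)[107 + √(11449 + 4·22470)] = (1/2)[107 + √101329] ≈ (1/2)(107 + 318.3222) = 212.6611.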